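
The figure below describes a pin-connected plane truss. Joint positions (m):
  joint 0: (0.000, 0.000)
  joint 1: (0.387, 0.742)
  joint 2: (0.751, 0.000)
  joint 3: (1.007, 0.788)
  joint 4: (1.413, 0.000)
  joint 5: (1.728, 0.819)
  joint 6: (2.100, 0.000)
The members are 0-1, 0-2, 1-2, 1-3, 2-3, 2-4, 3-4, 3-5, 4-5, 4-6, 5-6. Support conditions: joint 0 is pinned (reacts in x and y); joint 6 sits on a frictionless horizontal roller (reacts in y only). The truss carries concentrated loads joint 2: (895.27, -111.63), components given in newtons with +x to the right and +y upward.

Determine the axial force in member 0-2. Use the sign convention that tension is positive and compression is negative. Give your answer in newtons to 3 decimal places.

932.671

N=7 nodes, M=11 members, R=3 reactions → 2N=14, M+R=14
member 0 (0-1): L=0.8369, (cx,cy)=(0.4624,0.8866)
member 1 (0-2): L=0.7510, (cx,cy)=(1.0000,0.0000)
member 2 (1-2): L=0.8265, (cx,cy)=(0.4404,-0.8978)
member 3 (1-3): L=0.6217, (cx,cy)=(0.9973,0.0740)
member 4 (2-3): L=0.8285, (cx,cy)=(0.3090,0.9511)
member 5 (2-4): L=0.6620, (cx,cy)=(1.0000,0.0000)
member 6 (3-4): L=0.8864, (cx,cy)=(0.4580,-0.8889)
member 7 (3-5): L=0.7217, (cx,cy)=(0.9991,0.0430)
member 8 (4-5): L=0.8775, (cx,cy)=(0.3590,0.9333)
member 9 (4-6): L=0.6870, (cx,cy)=(1.0000,0.0000)
member 10 (5-6): L=0.8995, (cx,cy)=(0.4136,-0.9105)
solve A·x = −loads:
  F[0-1] = -80.8764 N (compression)
  F[0-2] = +932.6708 N (tension)
  F[1-2] = +74.0855 N (tension)
  F[1-3] = -70.2224 N (compression)
  F[2-3] = +47.4379 N (tension)
  F[2-4] = +55.3727 N (tension)
  F[3-4] = -46.5551 N (compression)
  F[3-5] = -34.0814 N (compression)
  F[4-5] = +44.3405 N (tension)
  F[4-6] = +18.1326 N (tension)
  F[5-6] = -43.8461 N (compression)
  Rx@0 = -895.2700 N
  Ry@0 = +71.7090 N
  Ry@6 = +39.9210 N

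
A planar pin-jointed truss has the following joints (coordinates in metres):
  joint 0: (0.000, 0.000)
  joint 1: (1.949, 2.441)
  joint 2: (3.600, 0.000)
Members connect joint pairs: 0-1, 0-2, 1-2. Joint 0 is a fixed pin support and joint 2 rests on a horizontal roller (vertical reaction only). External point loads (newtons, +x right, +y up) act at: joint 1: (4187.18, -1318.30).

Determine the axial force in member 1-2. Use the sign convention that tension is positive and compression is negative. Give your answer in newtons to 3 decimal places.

-4289.202

N=3 nodes, M=3 members, R=3 reactions → 2N=6, M+R=6
member 0 (0-1): L=3.1236, (cx,cy)=(0.6240,0.7815)
member 1 (0-2): L=3.6000, (cx,cy)=(1.0000,0.0000)
member 2 (1-2): L=2.9469, (cx,cy)=(0.5602,-0.8283)
solve A·x = −loads:
  F[0-1] = +2859.4531 N (tension)
  F[0-2] = +2403.0157 N (tension)
  F[1-2] = -4289.2020 N (compression)
  Rx@0 = -4187.1800 N
  Ry@0 = -2234.5536 N
  Ry@2 = +3552.8536 N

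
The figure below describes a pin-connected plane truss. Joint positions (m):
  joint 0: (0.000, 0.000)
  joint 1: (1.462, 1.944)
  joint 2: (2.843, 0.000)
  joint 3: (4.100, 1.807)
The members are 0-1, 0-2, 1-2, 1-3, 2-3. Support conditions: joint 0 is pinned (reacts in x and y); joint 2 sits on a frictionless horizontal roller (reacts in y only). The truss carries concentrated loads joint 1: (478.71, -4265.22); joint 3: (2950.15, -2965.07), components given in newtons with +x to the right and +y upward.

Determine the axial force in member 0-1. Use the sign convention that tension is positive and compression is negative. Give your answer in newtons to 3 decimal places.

N=4 nodes, M=5 members, R=3 reactions → 2N=8, M+R=8
member 0 (0-1): L=2.4324, (cx,cy)=(0.6011,0.7992)
member 1 (0-2): L=2.8430, (cx,cy)=(1.0000,0.0000)
member 2 (1-2): L=2.3846, (cx,cy)=(0.5791,-0.8152)
member 3 (1-3): L=2.6416, (cx,cy)=(0.9987,-0.0519)
member 4 (2-3): L=2.2012, (cx,cy)=(0.5711,0.8209)
solve A·x = −loads:
  F[0-1] = +1803.7323 N (tension)
  F[0-2] = +2344.7232 N (tension)
  F[1-2] = -7308.3836 N (compression)
  F[1-3] = +4844.4785 N (tension)
  F[2-3] = -3305.8486 N (compression)
  Rx@0 = -3428.8600 N
  Ry@0 = -1441.5608 N
  Ry@2 = +8671.8508 N

1803.732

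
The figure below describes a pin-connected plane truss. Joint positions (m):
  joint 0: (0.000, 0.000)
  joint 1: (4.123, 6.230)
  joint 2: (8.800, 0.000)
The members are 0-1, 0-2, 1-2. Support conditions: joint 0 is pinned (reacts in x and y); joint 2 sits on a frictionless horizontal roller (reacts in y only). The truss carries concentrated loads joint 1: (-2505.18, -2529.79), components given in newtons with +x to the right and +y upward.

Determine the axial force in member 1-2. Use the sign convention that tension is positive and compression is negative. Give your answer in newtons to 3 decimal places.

N=3 nodes, M=3 members, R=3 reactions → 2N=6, M+R=6
member 0 (0-1): L=7.4707, (cx,cy)=(0.5519,0.8339)
member 1 (0-2): L=8.8000, (cx,cy)=(1.0000,0.0000)
member 2 (1-2): L=7.7902, (cx,cy)=(0.6004,-0.7997)
solve A·x = −loads:
  F[0-1] = -3739.0652 N (compression)
  F[0-2] = -441.6420 N (compression)
  F[1-2] = +735.6169 N (tension)
  Rx@0 = +2505.1800 N
  Ry@0 = +3118.0795 N
  Ry@2 = -588.2895 N

735.617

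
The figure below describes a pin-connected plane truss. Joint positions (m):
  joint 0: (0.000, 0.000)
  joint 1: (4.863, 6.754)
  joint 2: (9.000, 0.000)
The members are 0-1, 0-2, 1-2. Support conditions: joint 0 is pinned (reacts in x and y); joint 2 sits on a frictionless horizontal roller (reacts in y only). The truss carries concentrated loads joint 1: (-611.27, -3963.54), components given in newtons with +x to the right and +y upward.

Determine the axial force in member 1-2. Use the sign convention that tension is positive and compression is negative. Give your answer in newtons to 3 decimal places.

-1973.520

N=3 nodes, M=3 members, R=3 reactions → 2N=6, M+R=6
member 0 (0-1): L=8.3226, (cx,cy)=(0.5843,0.8115)
member 1 (0-2): L=9.0000, (cx,cy)=(1.0000,0.0000)
member 2 (1-2): L=7.9203, (cx,cy)=(0.5223,-0.8527)
solve A·x = −loads:
  F[0-1] = -2810.2946 N (compression)
  F[0-2] = +1030.8251 N (tension)
  F[1-2] = -1973.5202 N (compression)
  Rx@0 = +611.2700 N
  Ry@0 = +2280.6314 N
  Ry@2 = +1682.9086 N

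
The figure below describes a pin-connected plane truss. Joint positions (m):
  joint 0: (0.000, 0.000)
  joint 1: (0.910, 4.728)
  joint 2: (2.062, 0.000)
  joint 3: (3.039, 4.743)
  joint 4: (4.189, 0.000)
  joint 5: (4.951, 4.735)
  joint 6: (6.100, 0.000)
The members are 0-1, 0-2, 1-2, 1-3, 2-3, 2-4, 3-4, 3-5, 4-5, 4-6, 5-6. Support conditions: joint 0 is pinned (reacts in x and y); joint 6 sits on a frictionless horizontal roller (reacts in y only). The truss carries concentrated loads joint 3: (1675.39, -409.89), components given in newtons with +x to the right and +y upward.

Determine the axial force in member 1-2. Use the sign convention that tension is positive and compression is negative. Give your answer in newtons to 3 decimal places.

N=7 nodes, M=11 members, R=3 reactions → 2N=14, M+R=14
member 0 (0-1): L=4.8148, (cx,cy)=(0.1890,0.9820)
member 1 (0-2): L=2.0620, (cx,cy)=(1.0000,0.0000)
member 2 (1-2): L=4.8663, (cx,cy)=(0.2367,-0.9716)
member 3 (1-3): L=2.1291, (cx,cy)=(1.0000,0.0070)
member 4 (2-3): L=4.8426, (cx,cy)=(0.2018,0.9794)
member 5 (2-4): L=2.1270, (cx,cy)=(1.0000,0.0000)
member 6 (3-4): L=4.8804, (cx,cy)=(0.2356,-0.9718)
member 7 (3-5): L=1.9120, (cx,cy)=(1.0000,-0.0042)
member 8 (4-5): L=4.7959, (cx,cy)=(0.1589,0.9873)
member 9 (4-6): L=1.9110, (cx,cy)=(1.0000,0.0000)
member 10 (5-6): L=4.8724, (cx,cy)=(0.2358,-0.9718)
solve A·x = −loads:
  F[0-1] = +1117.1346 N (tension)
  F[0-2] = +1464.2499 N (tension)
  F[1-2] = -1125.6305 N (compression)
  F[1-3] = +477.6214 N (tension)
  F[2-3] = +1116.5962 N (tension)
  F[2-4] = +972.5050 N (tension)
  F[3-4] = -1547.9347 N (compression)
  F[3-5] = -607.7624 N (compression)
  F[4-5] = +1523.7028 N (tension)
  F[4-6] = +365.6635 N (tension)
  F[5-6] = -1550.6218 N (compression)
  Rx@0 = -1675.3900 N
  Ry@0 = -1097.0002 N
  Ry@6 = +1506.8902 N

-1125.630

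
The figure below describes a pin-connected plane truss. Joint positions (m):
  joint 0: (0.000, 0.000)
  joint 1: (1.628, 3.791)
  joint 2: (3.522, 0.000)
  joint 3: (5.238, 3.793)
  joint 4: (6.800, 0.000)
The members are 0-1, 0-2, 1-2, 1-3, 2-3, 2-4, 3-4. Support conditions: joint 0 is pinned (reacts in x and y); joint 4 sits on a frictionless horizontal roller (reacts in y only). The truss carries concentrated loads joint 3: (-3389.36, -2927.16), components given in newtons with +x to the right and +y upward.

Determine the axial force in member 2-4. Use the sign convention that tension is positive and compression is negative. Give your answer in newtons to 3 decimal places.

N=5 nodes, M=7 members, R=3 reactions → 2N=10, M+R=10
member 0 (0-1): L=4.1258, (cx,cy)=(0.3946,0.9189)
member 1 (0-2): L=3.5220, (cx,cy)=(1.0000,0.0000)
member 2 (1-2): L=4.2378, (cx,cy)=(0.4469,-0.8946)
member 3 (1-3): L=3.6100, (cx,cy)=(1.0000,0.0006)
member 4 (2-3): L=4.1631, (cx,cy)=(0.4122,0.9111)
member 5 (2-4): L=3.2780, (cx,cy)=(1.0000,0.0000)
member 6 (3-4): L=4.1020, (cx,cy)=(0.3808,-0.9247)
solve A·x = −loads:
  F[0-1] = -2789.2833 N (compression)
  F[0-2] = -2288.7311 N (compression)
  F[1-2] = +2863.5387 N (tension)
  F[1-3] = -2380.4318 N (compression)
  F[2-3] = -2811.5905 N (compression)
  F[2-4] = +149.9854 N (tension)
  F[3-4] = -393.8830 N (compression)
  Rx@0 = +3389.3600 N
  Ry@0 = +2562.9509 N
  Ry@4 = +364.2091 N

149.985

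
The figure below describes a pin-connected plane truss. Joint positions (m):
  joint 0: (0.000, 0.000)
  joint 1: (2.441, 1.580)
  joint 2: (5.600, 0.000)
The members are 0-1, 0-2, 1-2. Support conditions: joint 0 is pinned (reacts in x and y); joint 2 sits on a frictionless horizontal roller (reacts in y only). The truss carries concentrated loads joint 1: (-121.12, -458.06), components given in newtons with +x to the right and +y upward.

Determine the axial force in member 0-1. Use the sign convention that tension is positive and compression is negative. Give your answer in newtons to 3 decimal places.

-538.423

N=3 nodes, M=3 members, R=3 reactions → 2N=6, M+R=6
member 0 (0-1): L=2.9077, (cx,cy)=(0.8395,0.5434)
member 1 (0-2): L=5.6000, (cx,cy)=(1.0000,0.0000)
member 2 (1-2): L=3.5321, (cx,cy)=(0.8944,-0.4473)
solve A·x = −loads:
  F[0-1] = -538.4230 N (compression)
  F[0-2] = +330.8791 N (tension)
  F[1-2] = -369.9575 N (compression)
  Rx@0 = +121.1200 N
  Ry@0 = +292.5681 N
  Ry@2 = +165.4919 N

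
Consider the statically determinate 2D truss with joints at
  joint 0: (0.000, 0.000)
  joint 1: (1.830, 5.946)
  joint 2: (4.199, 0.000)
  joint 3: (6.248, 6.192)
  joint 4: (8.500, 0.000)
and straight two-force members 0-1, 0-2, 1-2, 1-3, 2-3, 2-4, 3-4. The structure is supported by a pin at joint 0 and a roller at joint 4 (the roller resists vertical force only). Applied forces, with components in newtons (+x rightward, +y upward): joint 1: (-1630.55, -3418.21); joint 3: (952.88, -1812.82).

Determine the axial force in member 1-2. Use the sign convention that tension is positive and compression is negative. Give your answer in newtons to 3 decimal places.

231.453

N=5 nodes, M=7 members, R=3 reactions → 2N=10, M+R=10
member 0 (0-1): L=6.2212, (cx,cy)=(0.2942,0.9558)
member 1 (0-2): L=4.1990, (cx,cy)=(1.0000,0.0000)
member 2 (1-2): L=6.4006, (cx,cy)=(0.3701,-0.9290)
member 3 (1-3): L=4.4248, (cx,cy)=(0.9985,0.0556)
member 4 (2-3): L=6.5222, (cx,cy)=(0.3142,0.9494)
member 5 (2-4): L=4.3010, (cx,cy)=(1.0000,0.0000)
member 6 (3-4): L=6.5888, (cx,cy)=(0.3418,-0.9398)
solve A·x = −loads:
  F[0-1] = -3776.1151 N (compression)
  F[0-2] = +433.0879 N (tension)
  F[1-2] = +231.4527 N (tension)
  F[1-3] = +434.7983 N (tension)
  F[2-3] = -226.4820 N (compression)
  F[2-4] = +589.9051 N (tension)
  F[3-4] = -1725.9195 N (compression)
  Rx@0 = +677.6700 N
  Ry@0 = +3609.0528 N
  Ry@4 = +1621.9772 N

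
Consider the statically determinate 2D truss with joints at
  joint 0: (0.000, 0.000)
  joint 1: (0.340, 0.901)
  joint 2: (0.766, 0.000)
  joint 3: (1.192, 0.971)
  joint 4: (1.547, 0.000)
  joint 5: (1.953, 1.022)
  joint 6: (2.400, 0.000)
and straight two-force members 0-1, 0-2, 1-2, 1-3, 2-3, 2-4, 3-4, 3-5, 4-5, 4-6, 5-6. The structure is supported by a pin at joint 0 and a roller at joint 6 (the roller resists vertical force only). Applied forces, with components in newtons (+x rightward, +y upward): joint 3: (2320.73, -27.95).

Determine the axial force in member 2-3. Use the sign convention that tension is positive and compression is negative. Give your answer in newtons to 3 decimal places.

N=7 nodes, M=11 members, R=3 reactions → 2N=14, M+R=14
member 0 (0-1): L=0.9630, (cx,cy)=(0.3531,0.9356)
member 1 (0-2): L=0.7660, (cx,cy)=(1.0000,0.0000)
member 2 (1-2): L=0.9966, (cx,cy)=(0.4274,-0.9040)
member 3 (1-3): L=0.8549, (cx,cy)=(0.9966,0.0819)
member 4 (2-3): L=1.0603, (cx,cy)=(0.4018,0.9157)
member 5 (2-4): L=0.7810, (cx,cy)=(1.0000,0.0000)
member 6 (3-4): L=1.0339, (cx,cy)=(0.3434,-0.9392)
member 7 (3-5): L=0.7627, (cx,cy)=(0.9978,0.0669)
member 8 (4-5): L=1.0997, (cx,cy)=(0.3692,0.9294)
member 9 (4-6): L=0.8530, (cx,cy)=(1.0000,0.0000)
member 10 (5-6): L=1.1155, (cx,cy)=(0.4007,-0.9162)
solve A·x = −loads:
  F[0-1] = +988.5195 N (tension)
  F[0-2] = +1971.7260 N (tension)
  F[1-2] = -954.2402 N (compression)
  F[1-3] = +759.4340 N (tension)
  F[2-3] = +942.0468 N (tension)
  F[2-4] = +1185.3709 N (tension)
  F[3-4] = -1072.7905 N (compression)
  F[3-5] = -818.8357 N (compression)
  F[4-5] = +1084.1571 N (tension)
  F[4-6] = +416.7381 N (tension)
  F[5-6] = -1039.9608 N (compression)
  Rx@0 = -2320.7300 N
  Ry@0 = -924.8605 N
  Ry@6 = +952.8105 N

942.047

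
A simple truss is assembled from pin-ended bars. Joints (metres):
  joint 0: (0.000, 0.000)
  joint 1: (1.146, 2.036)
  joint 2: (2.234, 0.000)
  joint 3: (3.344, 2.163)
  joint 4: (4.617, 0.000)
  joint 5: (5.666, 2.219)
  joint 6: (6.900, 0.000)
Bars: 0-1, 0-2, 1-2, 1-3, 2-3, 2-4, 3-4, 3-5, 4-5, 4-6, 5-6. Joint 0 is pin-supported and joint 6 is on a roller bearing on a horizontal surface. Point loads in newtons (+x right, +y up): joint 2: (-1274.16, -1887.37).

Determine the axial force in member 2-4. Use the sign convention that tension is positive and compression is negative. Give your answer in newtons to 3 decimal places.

N=7 nodes, M=11 members, R=3 reactions → 2N=14, M+R=14
member 0 (0-1): L=2.3364, (cx,cy)=(0.4905,0.8714)
member 1 (0-2): L=2.2340, (cx,cy)=(1.0000,0.0000)
member 2 (1-2): L=2.3085, (cx,cy)=(0.4713,-0.8820)
member 3 (1-3): L=2.2017, (cx,cy)=(0.9983,0.0577)
member 4 (2-3): L=2.4312, (cx,cy)=(0.4566,0.8897)
member 5 (2-4): L=2.3830, (cx,cy)=(1.0000,0.0000)
member 6 (3-4): L=2.5098, (cx,cy)=(0.5072,-0.8618)
member 7 (3-5): L=2.3227, (cx,cy)=(0.9997,0.0241)
member 8 (4-5): L=2.4545, (cx,cy)=(0.4274,0.9041)
member 9 (4-6): L=2.2830, (cx,cy)=(1.0000,0.0000)
member 10 (5-6): L=2.5390, (cx,cy)=(0.4860,-0.8740)
solve A·x = −loads:
  F[0-1] = -1464.5899 N (compression)
  F[0-2] = -555.7712 N (compression)
  F[1-2] = +1358.1061 N (tension)
  F[1-3] = -1360.7402 N (compression)
  F[2-3] = +775.0603 N (tension)
  F[2-4] = +1004.6074 N (tension)
  F[3-4] = -726.8412 N (compression)
  F[3-5] = -636.1300 N (compression)
  F[4-5] = +692.8753 N (tension)
  F[4-6] = +339.8200 N (tension)
  F[5-6] = -699.2027 N (compression)
  Rx@0 = +1274.1600 N
  Ry@0 = +1276.2998 N
  Ry@6 = +611.0702 N

1004.607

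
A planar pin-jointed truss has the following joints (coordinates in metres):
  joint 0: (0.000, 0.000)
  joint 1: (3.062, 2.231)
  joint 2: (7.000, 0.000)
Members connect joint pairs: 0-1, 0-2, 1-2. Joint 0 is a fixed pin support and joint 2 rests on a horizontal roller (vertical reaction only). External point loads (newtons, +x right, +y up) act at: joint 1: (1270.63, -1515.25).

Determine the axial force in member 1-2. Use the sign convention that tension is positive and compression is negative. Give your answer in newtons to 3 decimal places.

-2166.222

N=3 nodes, M=3 members, R=3 reactions → 2N=6, M+R=6
member 0 (0-1): L=3.7886, (cx,cy)=(0.8082,0.5889)
member 1 (0-2): L=7.0000, (cx,cy)=(1.0000,0.0000)
member 2 (1-2): L=4.5261, (cx,cy)=(0.8701,-0.4929)
solve A·x = −loads:
  F[0-1] = -759.8664 N (compression)
  F[0-2] = +1884.7709 N (tension)
  F[1-2] = -2166.2222 N (compression)
  Rx@0 = -1270.6300 N
  Ry@0 = +447.4684 N
  Ry@2 = +1067.7816 N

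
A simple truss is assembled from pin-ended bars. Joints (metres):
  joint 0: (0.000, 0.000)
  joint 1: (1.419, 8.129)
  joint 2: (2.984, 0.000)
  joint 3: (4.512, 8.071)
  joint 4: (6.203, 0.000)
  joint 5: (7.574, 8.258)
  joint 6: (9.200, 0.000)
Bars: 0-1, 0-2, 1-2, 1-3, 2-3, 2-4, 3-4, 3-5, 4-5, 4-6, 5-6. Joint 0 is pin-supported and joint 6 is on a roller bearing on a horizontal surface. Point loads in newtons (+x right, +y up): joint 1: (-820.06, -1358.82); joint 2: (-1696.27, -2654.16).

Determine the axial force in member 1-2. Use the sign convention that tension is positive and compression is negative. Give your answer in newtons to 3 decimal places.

2355.757

N=7 nodes, M=11 members, R=3 reactions → 2N=14, M+R=14
member 0 (0-1): L=8.2519, (cx,cy)=(0.1720,0.9851)
member 1 (0-2): L=2.9840, (cx,cy)=(1.0000,0.0000)
member 2 (1-2): L=8.2783, (cx,cy)=(0.1890,-0.9820)
member 3 (1-3): L=3.0935, (cx,cy)=(0.9998,-0.0187)
member 4 (2-3): L=8.2144, (cx,cy)=(0.1860,0.9825)
member 5 (2-4): L=3.2190, (cx,cy)=(1.0000,0.0000)
member 6 (3-4): L=8.2462, (cx,cy)=(0.2051,-0.9787)
member 7 (3-5): L=3.0677, (cx,cy)=(0.9981,0.0610)
member 8 (4-5): L=8.3710, (cx,cy)=(0.1638,0.9865)
member 9 (4-6): L=2.9970, (cx,cy)=(1.0000,0.0000)
member 10 (5-6): L=8.4166, (cx,cy)=(0.1932,-0.9812)
solve A·x = −loads:
  F[0-1] = -3722.5717 N (compression)
  F[0-2] = -1876.1967 N (compression)
  F[1-2] = +2355.7572 N (tension)
  F[1-3] = -265.4735 N (compression)
  F[2-3] = +346.9378 N (tension)
  F[2-4] = +200.8910 N (tension)
  F[3-4] = -361.2818 N (compression)
  F[3-5] = -127.0417 N (compression)
  F[4-5] = +358.4441 N (tension)
  F[4-6] = +68.0998 N (tension)
  F[5-6] = -352.5006 N (compression)
  Rx@0 = +2516.3300 N
  Ry@0 = +3667.1201 N
  Ry@6 = +345.8599 N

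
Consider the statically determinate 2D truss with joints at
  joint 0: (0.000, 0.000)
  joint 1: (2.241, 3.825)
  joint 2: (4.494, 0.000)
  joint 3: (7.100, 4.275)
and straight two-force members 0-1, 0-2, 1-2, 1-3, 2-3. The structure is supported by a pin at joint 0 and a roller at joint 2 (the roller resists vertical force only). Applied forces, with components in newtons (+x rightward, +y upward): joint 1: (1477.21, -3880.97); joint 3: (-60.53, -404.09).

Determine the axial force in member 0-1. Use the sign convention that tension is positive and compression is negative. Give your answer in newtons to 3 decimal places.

-592.958

N=4 nodes, M=5 members, R=3 reactions → 2N=8, M+R=8
member 0 (0-1): L=4.4331, (cx,cy)=(0.5055,0.8628)
member 1 (0-2): L=4.4940, (cx,cy)=(1.0000,0.0000)
member 2 (1-2): L=4.4392, (cx,cy)=(0.5075,-0.8616)
member 3 (1-3): L=4.8798, (cx,cy)=(0.9957,0.0922)
member 4 (2-3): L=5.0067, (cx,cy)=(0.5205,0.8539)
solve A·x = −loads:
  F[0-1] = -592.9584 N (compression)
  F[0-2] = +1716.4271 N (tension)
  F[1-2] = -3889.2365 N (compression)
  F[1-3] = +197.7591 N (tension)
  F[2-3] = -494.6095 N (compression)
  Rx@0 = -1416.6800 N
  Ry@0 = +511.6165 N
  Ry@2 = +3773.4435 N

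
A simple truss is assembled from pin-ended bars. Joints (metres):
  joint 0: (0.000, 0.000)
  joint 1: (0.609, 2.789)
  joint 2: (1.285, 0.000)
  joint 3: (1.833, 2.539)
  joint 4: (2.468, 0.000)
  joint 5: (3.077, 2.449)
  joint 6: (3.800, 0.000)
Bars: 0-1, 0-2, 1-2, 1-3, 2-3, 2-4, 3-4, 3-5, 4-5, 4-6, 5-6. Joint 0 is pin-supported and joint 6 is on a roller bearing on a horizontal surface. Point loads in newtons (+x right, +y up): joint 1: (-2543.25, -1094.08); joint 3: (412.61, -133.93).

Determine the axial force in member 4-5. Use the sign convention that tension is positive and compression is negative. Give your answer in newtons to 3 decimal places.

N=7 nodes, M=11 members, R=3 reactions → 2N=14, M+R=14
member 0 (0-1): L=2.8547, (cx,cy)=(0.2133,0.9770)
member 1 (0-2): L=1.2850, (cx,cy)=(1.0000,0.0000)
member 2 (1-2): L=2.8698, (cx,cy)=(0.2356,-0.9719)
member 3 (1-3): L=1.2493, (cx,cy)=(0.9798,-0.2001)
member 4 (2-3): L=2.5975, (cx,cy)=(0.2110,0.9775)
member 5 (2-4): L=1.1830, (cx,cy)=(1.0000,0.0000)
member 6 (3-4): L=2.6172, (cx,cy)=(0.2426,-0.9701)
member 7 (3-5): L=1.2473, (cx,cy)=(0.9974,-0.0722)
member 8 (4-5): L=2.5236, (cx,cy)=(0.2413,0.9704)
member 9 (4-6): L=1.3320, (cx,cy)=(1.0000,0.0000)
member 10 (5-6): L=2.5535, (cx,cy)=(0.2831,-0.9591)
solve A·x = −loads:
  F[0-1] = -2639.7561 N (compression)
  F[0-2] = -1567.4976 N (compression)
  F[1-2] = +1169.6654 N (tension)
  F[1-3] = +1739.7731 N (tension)
  F[2-3] = -1162.9266 N (compression)
  F[2-4] = -1046.6227 N (compression)
  F[3-4] = +1338.7602 N (tension)
  F[3-5] = +723.6919 N (tension)
  F[4-5] = -1338.3122 N (compression)
  F[4-6] = -398.8394 N (compression)
  F[5-6] = +1408.6221 N (tension)
  Rx@0 = +2130.6400 N
  Ry@0 = +2578.9887 N
  Ry@6 = -1350.9787 N

-1338.312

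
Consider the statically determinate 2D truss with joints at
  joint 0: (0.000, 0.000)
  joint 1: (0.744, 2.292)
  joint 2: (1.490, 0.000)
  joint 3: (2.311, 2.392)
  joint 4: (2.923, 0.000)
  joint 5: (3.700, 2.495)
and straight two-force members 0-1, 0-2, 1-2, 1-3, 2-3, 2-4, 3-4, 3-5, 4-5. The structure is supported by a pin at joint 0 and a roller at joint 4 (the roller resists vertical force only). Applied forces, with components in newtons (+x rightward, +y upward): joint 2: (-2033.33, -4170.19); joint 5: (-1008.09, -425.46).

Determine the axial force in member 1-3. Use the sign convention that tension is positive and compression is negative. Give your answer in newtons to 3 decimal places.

N=6 nodes, M=9 members, R=3 reactions → 2N=12, M+R=12
member 0 (0-1): L=2.4097, (cx,cy)=(0.3087,0.9511)
member 1 (0-2): L=1.4900, (cx,cy)=(1.0000,0.0000)
member 2 (1-2): L=2.4103, (cx,cy)=(0.3095,-0.9509)
member 3 (1-3): L=1.5702, (cx,cy)=(0.9980,0.0637)
member 4 (2-3): L=2.5290, (cx,cy)=(0.3246,0.9458)
member 5 (2-4): L=1.4330, (cx,cy)=(1.0000,0.0000)
member 6 (3-4): L=2.4691, (cx,cy)=(0.2479,-0.9688)
member 7 (3-5): L=1.3928, (cx,cy)=(0.9973,0.0740)
member 8 (4-5): L=2.6132, (cx,cy)=(0.2973,0.9548)
solve A·x = −loads:
  F[0-1] = -2935.2219 N (compression)
  F[0-2] = -2135.1754 N (compression)
  F[1-2] = +2816.6513 N (tension)
  F[1-3] = -1781.6116 N (compression)
  F[2-3] = +1577.2638 N (tension)
  F[2-4] = +257.8656 N (tension)
  F[3-4] = -1491.3758 N (compression)
  F[3-5] = -898.7512 N (compression)
  F[4-5] = -376.0021 N (compression)
  Rx@0 = +3041.4200 N
  Ry@0 = +2791.8181 N
  Ry@4 = +1803.8319 N

-1781.612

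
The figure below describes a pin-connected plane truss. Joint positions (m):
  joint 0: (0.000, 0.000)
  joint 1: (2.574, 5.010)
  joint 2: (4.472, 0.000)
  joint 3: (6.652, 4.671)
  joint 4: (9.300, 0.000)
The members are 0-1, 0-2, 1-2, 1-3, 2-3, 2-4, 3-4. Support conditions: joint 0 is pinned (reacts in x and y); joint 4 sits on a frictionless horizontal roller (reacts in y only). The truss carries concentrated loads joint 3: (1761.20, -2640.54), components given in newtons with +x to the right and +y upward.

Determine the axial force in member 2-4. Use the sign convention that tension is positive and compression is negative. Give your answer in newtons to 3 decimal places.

1572.174

N=5 nodes, M=7 members, R=3 reactions → 2N=10, M+R=10
member 0 (0-1): L=5.6325, (cx,cy)=(0.4570,0.8895)
member 1 (0-2): L=4.4720, (cx,cy)=(1.0000,0.0000)
member 2 (1-2): L=5.3575, (cx,cy)=(0.3543,-0.9351)
member 3 (1-3): L=4.0921, (cx,cy)=(0.9966,-0.0828)
member 4 (2-3): L=5.1547, (cx,cy)=(0.4229,0.9062)
member 5 (2-4): L=4.8280, (cx,cy)=(1.0000,0.0000)
member 6 (3-4): L=5.3694, (cx,cy)=(0.4932,-0.8699)
solve A·x = −loads:
  F[0-1] = +149.2263 N (tension)
  F[0-2] = +1693.0055 N (tension)
  F[1-2] = -152.8132 N (compression)
  F[1-3] = +122.7538 N (tension)
  F[2-3] = +157.6994 N (tension)
  F[2-4] = +1572.1744 N (tension)
  F[3-4] = -3187.9107 N (compression)
  Rx@0 = -1761.2000 N
  Ry@0 = -132.7328 N
  Ry@4 = +2773.2728 N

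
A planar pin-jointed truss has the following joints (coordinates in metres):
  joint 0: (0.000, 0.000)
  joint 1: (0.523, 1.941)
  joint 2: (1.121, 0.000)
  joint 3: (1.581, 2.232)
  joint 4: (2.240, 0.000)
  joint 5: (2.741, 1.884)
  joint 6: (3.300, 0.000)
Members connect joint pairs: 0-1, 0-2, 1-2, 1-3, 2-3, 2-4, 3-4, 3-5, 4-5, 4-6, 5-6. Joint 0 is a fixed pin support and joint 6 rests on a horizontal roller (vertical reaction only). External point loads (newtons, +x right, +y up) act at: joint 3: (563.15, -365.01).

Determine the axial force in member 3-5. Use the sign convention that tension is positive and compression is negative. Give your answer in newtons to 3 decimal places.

N=7 nodes, M=11 members, R=3 reactions → 2N=14, M+R=14
member 0 (0-1): L=2.0102, (cx,cy)=(0.2602,0.9656)
member 1 (0-2): L=1.1210, (cx,cy)=(1.0000,0.0000)
member 2 (1-2): L=2.0310, (cx,cy)=(0.2944,-0.9557)
member 3 (1-3): L=1.0973, (cx,cy)=(0.9642,0.2652)
member 4 (2-3): L=2.2789, (cx,cy)=(0.2019,0.9794)
member 5 (2-4): L=1.1190, (cx,cy)=(1.0000,0.0000)
member 6 (3-4): L=2.3273, (cx,cy)=(0.2832,-0.9591)
member 7 (3-5): L=1.2111, (cx,cy)=(0.9578,-0.2873)
member 8 (4-5): L=1.9495, (cx,cy)=(0.2570,0.9664)
member 9 (4-6): L=1.0600, (cx,cy)=(1.0000,0.0000)
member 10 (5-6): L=1.9652, (cx,cy)=(0.2845,-0.9587)
solve A·x = −loads:
  F[0-1] = +197.5606 N (tension)
  F[0-2] = +511.7507 N (tension)
  F[1-2] = -170.3748 N (compression)
  F[1-3] = +105.3347 N (tension)
  F[2-3] = +166.2445 N (tension)
  F[2-4] = +428.0303 N (tension)
  F[3-4] = -488.9004 N (compression)
  F[3-5] = -302.3410 N (compression)
  F[4-5] = +485.1858 N (tension)
  F[4-6] = +164.9012 N (tension)
  F[5-6] = -579.7150 N (compression)
  Rx@0 = -563.1500 N
  Ry@0 = -190.7572 N
  Ry@6 = +555.7672 N

-302.341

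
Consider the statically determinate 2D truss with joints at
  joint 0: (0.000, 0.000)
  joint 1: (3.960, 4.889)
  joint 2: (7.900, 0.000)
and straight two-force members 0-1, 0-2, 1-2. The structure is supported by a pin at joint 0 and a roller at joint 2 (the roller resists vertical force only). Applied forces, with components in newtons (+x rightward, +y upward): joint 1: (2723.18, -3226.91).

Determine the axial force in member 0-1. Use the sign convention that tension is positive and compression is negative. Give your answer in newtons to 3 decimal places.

97.673

N=3 nodes, M=3 members, R=3 reactions → 2N=6, M+R=6
member 0 (0-1): L=6.2916, (cx,cy)=(0.6294,0.7771)
member 1 (0-2): L=7.9000, (cx,cy)=(1.0000,0.0000)
member 2 (1-2): L=6.2790, (cx,cy)=(0.6275,-0.7786)
solve A·x = −loads:
  F[0-1] = +97.6731 N (tension)
  F[0-2] = +2661.7033 N (tension)
  F[1-2] = -4241.8405 N (compression)
  Rx@0 = -2723.1800 N
  Ry@0 = -75.8989 N
  Ry@2 = +3302.8089 N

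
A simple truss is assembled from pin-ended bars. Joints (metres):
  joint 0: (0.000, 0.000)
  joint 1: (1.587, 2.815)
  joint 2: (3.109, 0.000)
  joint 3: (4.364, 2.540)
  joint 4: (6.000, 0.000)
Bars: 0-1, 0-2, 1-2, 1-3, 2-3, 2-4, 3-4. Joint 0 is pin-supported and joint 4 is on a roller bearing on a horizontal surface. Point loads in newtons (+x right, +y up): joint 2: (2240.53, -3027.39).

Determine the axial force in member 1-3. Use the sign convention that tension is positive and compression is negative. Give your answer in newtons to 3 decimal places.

N=5 nodes, M=7 members, R=3 reactions → 2N=10, M+R=10
member 0 (0-1): L=3.2315, (cx,cy)=(0.4911,0.8711)
member 1 (0-2): L=3.1090, (cx,cy)=(1.0000,0.0000)
member 2 (1-2): L=3.2001, (cx,cy)=(0.4756,-0.8797)
member 3 (1-3): L=2.7906, (cx,cy)=(0.9951,-0.0985)
member 4 (2-3): L=2.8331, (cx,cy)=(0.4430,0.8965)
member 5 (2-4): L=2.8910, (cx,cy)=(1.0000,0.0000)
member 6 (3-4): L=3.0213, (cx,cy)=(0.5415,-0.8407)
solve A·x = −loads:
  F[0-1] = -1674.5386 N (compression)
  F[0-2] = +3062.8933 N (tension)
  F[1-2] = +1849.8808 N (tension)
  F[1-3] = -1710.5083 N (compression)
  F[2-3] = +1561.7119 N (tension)
  F[2-4] = +1010.3862 N (tension)
  F[3-4] = -1865.9252 N (compression)
  Rx@0 = -2240.5300 N
  Ry@0 = +1458.6974 N
  Ry@4 = +1568.6926 N

-1710.508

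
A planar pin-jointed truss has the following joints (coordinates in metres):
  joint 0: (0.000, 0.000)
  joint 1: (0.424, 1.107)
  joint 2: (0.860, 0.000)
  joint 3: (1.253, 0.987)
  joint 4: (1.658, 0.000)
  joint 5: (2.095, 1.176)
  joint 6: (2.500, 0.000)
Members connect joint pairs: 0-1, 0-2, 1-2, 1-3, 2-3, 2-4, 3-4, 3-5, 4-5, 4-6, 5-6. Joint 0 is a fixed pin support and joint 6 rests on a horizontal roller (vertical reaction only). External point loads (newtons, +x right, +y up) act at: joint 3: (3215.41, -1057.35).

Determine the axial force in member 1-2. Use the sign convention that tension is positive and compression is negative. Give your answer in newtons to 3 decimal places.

N=7 nodes, M=11 members, R=3 reactions → 2N=14, M+R=14
member 0 (0-1): L=1.1854, (cx,cy)=(0.3577,0.9338)
member 1 (0-2): L=0.8600, (cx,cy)=(1.0000,0.0000)
member 2 (1-2): L=1.1898, (cx,cy)=(0.3665,-0.9304)
member 3 (1-3): L=0.8376, (cx,cy)=(0.9897,-0.1433)
member 4 (2-3): L=1.0624, (cx,cy)=(0.3699,0.9291)
member 5 (2-4): L=0.7980, (cx,cy)=(1.0000,0.0000)
member 6 (3-4): L=1.0669, (cx,cy)=(0.3796,-0.9251)
member 7 (3-5): L=0.8630, (cx,cy)=(0.9757,0.2190)
member 8 (4-5): L=1.2546, (cx,cy)=(0.3483,0.9374)
member 9 (4-6): L=0.8420, (cx,cy)=(1.0000,0.0000)
member 10 (5-6): L=1.2438, (cx,cy)=(0.3256,-0.9455)
solve A·x = −loads:
  F[0-1] = +794.6050 N (tension)
  F[0-2] = +2931.1968 N (tension)
  F[1-2] = -892.6242 N (compression)
  F[1-3] = +617.6942 N (tension)
  F[2-3] = +893.9450 N (tension)
  F[2-4] = +2273.3905 N (tension)
  F[3-4] = -2286.0151 N (compression)
  F[3-5] = -1440.5526 N (compression)
  F[4-5] = +2256.1894 N (tension)
  F[4-6] = +619.6871 N (tension)
  F[5-6] = -1903.1049 N (compression)
  Rx@0 = -3215.4100 N
  Ry@0 = -742.0377 N
  Ry@6 = +1799.3877 N

-892.624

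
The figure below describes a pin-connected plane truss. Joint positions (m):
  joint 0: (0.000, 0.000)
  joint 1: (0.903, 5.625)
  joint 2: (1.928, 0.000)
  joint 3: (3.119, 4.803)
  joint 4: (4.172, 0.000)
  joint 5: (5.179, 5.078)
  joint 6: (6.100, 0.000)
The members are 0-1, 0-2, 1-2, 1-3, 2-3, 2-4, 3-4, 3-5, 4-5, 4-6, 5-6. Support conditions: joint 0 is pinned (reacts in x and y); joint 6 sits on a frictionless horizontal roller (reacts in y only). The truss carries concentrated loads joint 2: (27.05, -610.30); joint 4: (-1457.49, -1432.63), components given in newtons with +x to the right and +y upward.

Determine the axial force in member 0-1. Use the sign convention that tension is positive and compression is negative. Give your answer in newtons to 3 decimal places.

-881.352

N=7 nodes, M=11 members, R=3 reactions → 2N=14, M+R=14
member 0 (0-1): L=5.6970, (cx,cy)=(0.1585,0.9874)
member 1 (0-2): L=1.9280, (cx,cy)=(1.0000,0.0000)
member 2 (1-2): L=5.7176, (cx,cy)=(0.1793,-0.9838)
member 3 (1-3): L=2.3635, (cx,cy)=(0.9376,-0.3478)
member 4 (2-3): L=4.9485, (cx,cy)=(0.2407,0.9706)
member 5 (2-4): L=2.2440, (cx,cy)=(1.0000,0.0000)
member 6 (3-4): L=4.9171, (cx,cy)=(0.2142,-0.9768)
member 7 (3-5): L=2.0783, (cx,cy)=(0.9912,0.1323)
member 8 (4-5): L=5.1769, (cx,cy)=(0.1945,0.9809)
member 9 (4-6): L=1.9280, (cx,cy)=(1.0000,0.0000)
member 10 (5-6): L=5.1608, (cx,cy)=(0.1785,-0.9839)
solve A·x = −loads:
  F[0-1] = -881.3519 N (compression)
  F[0-2] = -1290.7423 N (compression)
  F[1-2] = +1005.1541 N (tension)
  F[1-3] = -341.1907 N (compression)
  F[2-3] = -390.0358 N (compression)
  F[2-4] = -1043.7240 N (compression)
  F[3-4] = +203.5774 N (tension)
  F[3-5] = -461.4198 N (compression)
  F[4-5] = +1257.8009 N (tension)
  F[4-6] = +212.6969 N (tension)
  F[5-6] = -1191.8522 N (compression)
  Rx@0 = +1430.4400 N
  Ry@0 = +870.2102 N
  Ry@6 = +1172.7198 N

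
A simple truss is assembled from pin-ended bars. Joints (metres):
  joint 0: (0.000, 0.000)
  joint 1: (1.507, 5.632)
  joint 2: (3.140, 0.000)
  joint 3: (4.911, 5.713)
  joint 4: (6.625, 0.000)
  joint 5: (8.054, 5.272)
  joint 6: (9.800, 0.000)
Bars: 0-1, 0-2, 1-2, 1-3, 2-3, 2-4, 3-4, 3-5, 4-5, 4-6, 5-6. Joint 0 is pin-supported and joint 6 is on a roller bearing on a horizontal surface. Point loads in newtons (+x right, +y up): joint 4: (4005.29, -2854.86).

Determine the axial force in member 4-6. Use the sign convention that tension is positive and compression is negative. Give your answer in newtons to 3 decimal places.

N=7 nodes, M=11 members, R=3 reactions → 2N=14, M+R=14
member 0 (0-1): L=5.8301, (cx,cy)=(0.2585,0.9660)
member 1 (0-2): L=3.1400, (cx,cy)=(1.0000,0.0000)
member 2 (1-2): L=5.8640, (cx,cy)=(0.2785,-0.9604)
member 3 (1-3): L=3.4050, (cx,cy)=(0.9997,0.0238)
member 4 (2-3): L=5.9812, (cx,cy)=(0.2961,0.9552)
member 5 (2-4): L=3.4850, (cx,cy)=(1.0000,0.0000)
member 6 (3-4): L=5.9646, (cx,cy)=(0.2874,-0.9578)
member 7 (3-5): L=3.1738, (cx,cy)=(0.9903,-0.1390)
member 8 (4-5): L=5.4622, (cx,cy)=(0.2616,0.9652)
member 9 (4-6): L=3.1750, (cx,cy)=(1.0000,0.0000)
member 10 (5-6): L=5.5536, (cx,cy)=(0.3144,-0.9493)
solve A·x = −loads:
  F[0-1] = -957.4551 N (compression)
  F[0-2] = +4252.7774 N (tension)
  F[1-2] = +950.3228 N (tension)
  F[1-3] = -512.2787 N (compression)
  F[2-3] = -955.5793 N (compression)
  F[2-4] = +4800.3651 N (tension)
  F[3-4] = +1129.6713 N (tension)
  F[3-5] = -1130.6695 N (compression)
  F[4-5] = +1836.8078 N (tension)
  F[4-6] = +639.1657 N (tension)
  F[5-6] = -2033.0310 N (compression)
  Rx@0 = -4005.2900 N
  Ry@0 = +924.9164 N
  Ry@6 = +1929.9436 N

639.166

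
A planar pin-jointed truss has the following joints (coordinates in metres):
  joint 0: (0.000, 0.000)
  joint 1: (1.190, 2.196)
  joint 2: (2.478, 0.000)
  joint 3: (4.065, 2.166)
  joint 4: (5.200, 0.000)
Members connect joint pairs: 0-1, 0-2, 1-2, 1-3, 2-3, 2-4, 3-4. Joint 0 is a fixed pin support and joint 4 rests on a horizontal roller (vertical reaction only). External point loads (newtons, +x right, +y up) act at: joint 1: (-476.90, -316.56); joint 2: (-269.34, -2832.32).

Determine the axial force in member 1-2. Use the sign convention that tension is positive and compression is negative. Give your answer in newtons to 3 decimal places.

N=5 nodes, M=7 members, R=3 reactions → 2N=10, M+R=10
member 0 (0-1): L=2.4977, (cx,cy)=(0.4764,0.8792)
member 1 (0-2): L=2.4780, (cx,cy)=(1.0000,0.0000)
member 2 (1-2): L=2.5459, (cx,cy)=(0.5059,-0.8626)
member 3 (1-3): L=2.8752, (cx,cy)=(0.9999,-0.0104)
member 4 (2-3): L=2.6852, (cx,cy)=(0.5910,0.8067)
member 5 (2-4): L=2.7220, (cx,cy)=(1.0000,0.0000)
member 6 (3-4): L=2.4454, (cx,cy)=(0.4641,-0.8858)
solve A·x = −loads:
  F[0-1] = -2193.0252 N (compression)
  F[0-2] = +298.6004 N (tension)
  F[1-2] = +1886.7267 N (tension)
  F[1-3] = -1522.5581 N (compression)
  F[2-3] = +1493.6619 N (tension)
  F[2-4] = +639.6843 N (tension)
  F[3-4] = -1378.2008 N (compression)
  Rx@0 = +746.2400 N
  Ry@0 = +1928.1256 N
  Ry@4 = +1220.7544 N

1886.727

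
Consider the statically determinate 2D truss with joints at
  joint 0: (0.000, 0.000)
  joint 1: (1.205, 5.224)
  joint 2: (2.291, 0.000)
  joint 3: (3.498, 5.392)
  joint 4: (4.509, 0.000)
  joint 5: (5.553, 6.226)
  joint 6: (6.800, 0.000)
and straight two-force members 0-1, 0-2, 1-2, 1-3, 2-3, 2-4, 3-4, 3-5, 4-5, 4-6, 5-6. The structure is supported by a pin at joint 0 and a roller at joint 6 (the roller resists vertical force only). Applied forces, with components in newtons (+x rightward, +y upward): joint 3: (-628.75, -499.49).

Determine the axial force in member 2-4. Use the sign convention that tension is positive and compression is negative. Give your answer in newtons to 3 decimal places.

N=7 nodes, M=11 members, R=3 reactions → 2N=14, M+R=14
member 0 (0-1): L=5.3612, (cx,cy)=(0.2248,0.9744)
member 1 (0-2): L=2.2910, (cx,cy)=(1.0000,0.0000)
member 2 (1-2): L=5.3357, (cx,cy)=(0.2035,-0.9791)
member 3 (1-3): L=2.2991, (cx,cy)=(0.9973,0.0731)
member 4 (2-3): L=5.5254, (cx,cy)=(0.2184,0.9758)
member 5 (2-4): L=2.2180, (cx,cy)=(1.0000,0.0000)
member 6 (3-4): L=5.4860, (cx,cy)=(0.1843,-0.9829)
member 7 (3-5): L=2.2178, (cx,cy)=(0.9266,0.3761)
member 8 (4-5): L=6.3129, (cx,cy)=(0.1654,0.9862)
member 9 (4-6): L=2.2910, (cx,cy)=(1.0000,0.0000)
member 10 (5-6): L=6.3497, (cx,cy)=(0.1964,-0.9805)
solve A·x = −loads:
  F[0-1] = -760.5688 N (compression)
  F[0-2] = -457.8014 N (compression)
  F[1-2] = +732.9961 N (tension)
  F[1-3] = -320.9971 N (compression)
  F[2-3] = -735.4134 N (compression)
  F[2-4] = -147.9643 N (compression)
  F[3-4] = +285.2211 N (tension)
  F[3-5] = +102.9586 N (tension)
  F[4-5] = -284.2497 N (compression)
  F[4-6] = -48.3935 N (compression)
  F[5-6] = +246.4169 N (tension)
  Rx@0 = +628.7500 N
  Ry@0 = +741.1082 N
  Ry@6 = -241.6182 N

-147.964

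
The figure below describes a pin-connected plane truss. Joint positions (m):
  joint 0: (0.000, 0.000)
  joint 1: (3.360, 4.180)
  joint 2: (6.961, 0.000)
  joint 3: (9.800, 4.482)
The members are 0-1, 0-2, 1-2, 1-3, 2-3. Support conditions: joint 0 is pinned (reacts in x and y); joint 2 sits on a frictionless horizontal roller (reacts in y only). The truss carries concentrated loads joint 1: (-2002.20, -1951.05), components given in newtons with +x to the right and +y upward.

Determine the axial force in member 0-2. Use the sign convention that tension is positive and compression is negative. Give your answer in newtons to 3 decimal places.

N=4 nodes, M=5 members, R=3 reactions → 2N=8, M+R=8
member 0 (0-1): L=5.3630, (cx,cy)=(0.6265,0.7794)
member 1 (0-2): L=6.9610, (cx,cy)=(1.0000,0.0000)
member 2 (1-2): L=5.5172, (cx,cy)=(0.6527,-0.7576)
member 3 (1-3): L=6.4471, (cx,cy)=(0.9989,0.0468)
member 4 (2-3): L=5.3055, (cx,cy)=(0.5351,0.8448)
solve A·x = −loads:
  F[0-1] = -2837.5222 N (compression)
  F[0-2] = -224.4569 N (compression)
  F[1-2] = +343.8978 N (tension)
  F[1-3] = -0.0000 N (compression)
  F[2-3] = -0.0000 N (compression)
  Rx@0 = +2002.2000 N
  Ry@0 = +2211.5970 N
  Ry@2 = -260.5470 N

-224.457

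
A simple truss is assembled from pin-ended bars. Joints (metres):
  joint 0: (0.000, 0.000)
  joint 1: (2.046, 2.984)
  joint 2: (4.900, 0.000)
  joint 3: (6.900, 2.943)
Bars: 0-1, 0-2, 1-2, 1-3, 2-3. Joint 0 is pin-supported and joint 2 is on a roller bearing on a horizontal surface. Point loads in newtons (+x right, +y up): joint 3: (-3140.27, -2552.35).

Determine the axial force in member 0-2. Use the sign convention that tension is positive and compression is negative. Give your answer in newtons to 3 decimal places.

N=4 nodes, M=5 members, R=3 reactions → 2N=8, M+R=8
member 0 (0-1): L=3.6181, (cx,cy)=(0.5655,0.8248)
member 1 (0-2): L=4.9000, (cx,cy)=(1.0000,0.0000)
member 2 (1-2): L=4.1291, (cx,cy)=(0.6912,-0.7227)
member 3 (1-3): L=4.8542, (cx,cy)=(1.0000,-0.0084)
member 4 (2-3): L=3.5583, (cx,cy)=(0.5621,0.8271)
solve A·x = −loads:
  F[0-1] = -1023.7140 N (compression)
  F[0-2] = -2561.3637 N (compression)
  F[1-2] = +1184.6502 N (tension)
  F[1-3] = -1397.7741 N (compression)
  F[2-3] = -3100.2197 N (compression)
  Rx@0 = +3140.2700 N
  Ry@0 = +844.3091 N
  Ry@2 = +1708.0409 N

-2561.364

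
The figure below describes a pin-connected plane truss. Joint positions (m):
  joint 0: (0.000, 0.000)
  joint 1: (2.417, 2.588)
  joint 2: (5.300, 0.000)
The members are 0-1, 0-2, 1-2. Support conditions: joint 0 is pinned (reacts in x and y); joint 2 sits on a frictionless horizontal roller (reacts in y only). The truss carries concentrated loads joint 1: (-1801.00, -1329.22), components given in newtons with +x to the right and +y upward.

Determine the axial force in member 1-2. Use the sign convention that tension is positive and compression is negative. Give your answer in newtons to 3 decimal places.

N=3 nodes, M=3 members, R=3 reactions → 2N=6, M+R=6
member 0 (0-1): L=3.5411, (cx,cy)=(0.6825,0.7308)
member 1 (0-2): L=5.3000, (cx,cy)=(1.0000,0.0000)
member 2 (1-2): L=3.8742, (cx,cy)=(0.7442,-0.6680)
solve A·x = −loads:
  F[0-1] = -2192.6535 N (compression)
  F[0-2] = -304.4052 N (compression)
  F[1-2] = +409.0624 N (tension)
  Rx@0 = +1801.0000 N
  Ry@0 = +1602.4772 N
  Ry@2 = -273.2572 N

409.062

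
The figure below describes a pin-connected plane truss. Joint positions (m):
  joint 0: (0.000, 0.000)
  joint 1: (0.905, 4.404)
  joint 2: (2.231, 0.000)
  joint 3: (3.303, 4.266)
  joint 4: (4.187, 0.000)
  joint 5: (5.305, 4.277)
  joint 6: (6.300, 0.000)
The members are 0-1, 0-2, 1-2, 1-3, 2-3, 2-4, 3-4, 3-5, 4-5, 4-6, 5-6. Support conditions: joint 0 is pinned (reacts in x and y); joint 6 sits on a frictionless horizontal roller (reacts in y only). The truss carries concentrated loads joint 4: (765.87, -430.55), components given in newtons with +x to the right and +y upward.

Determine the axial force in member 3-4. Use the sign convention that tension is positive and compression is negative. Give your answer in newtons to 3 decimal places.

N=7 nodes, M=11 members, R=3 reactions → 2N=14, M+R=14
member 0 (0-1): L=4.4960, (cx,cy)=(0.2013,0.9795)
member 1 (0-2): L=2.2310, (cx,cy)=(1.0000,0.0000)
member 2 (1-2): L=4.5993, (cx,cy)=(0.2883,-0.9575)
member 3 (1-3): L=2.4020, (cx,cy)=(0.9983,-0.0575)
member 4 (2-3): L=4.3986, (cx,cy)=(0.2437,0.9698)
member 5 (2-4): L=1.9560, (cx,cy)=(1.0000,0.0000)
member 6 (3-4): L=4.3566, (cx,cy)=(0.2029,-0.9792)
member 7 (3-5): L=2.0020, (cx,cy)=(1.0000,0.0055)
member 8 (4-5): L=4.4207, (cx,cy)=(0.2529,0.9675)
member 9 (4-6): L=2.1130, (cx,cy)=(1.0000,0.0000)
member 10 (5-6): L=4.3912, (cx,cy)=(0.2266,-0.9740)
solve A·x = −loads:
  F[0-1] = -147.4226 N (compression)
  F[0-2] = +795.5445 N (tension)
  F[1-2] = +155.2827 N (tension)
  F[1-3] = -74.5665 N (compression)
  F[2-3] = -153.3119 N (compression)
  F[2-4] = +877.6773 N (tension)
  F[3-4] = +146.6785 N (tension)
  F[3-5] = -141.5719 N (compression)
  F[4-5] = +296.5634 N (tension)
  F[4-6] = +66.5687 N (tension)
  F[5-6] = -293.7861 N (compression)
  Rx@0 = -765.8700 N
  Ry@0 = +144.4051 N
  Ry@6 = +286.1449 N

146.679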